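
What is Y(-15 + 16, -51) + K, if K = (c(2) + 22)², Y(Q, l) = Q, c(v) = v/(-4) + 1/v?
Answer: 485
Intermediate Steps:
c(v) = 1/v - v/4 (c(v) = v*(-¼) + 1/v = -v/4 + 1/v = 1/v - v/4)
K = 484 (K = ((1/2 - ¼*2) + 22)² = ((½ - ½) + 22)² = (0 + 22)² = 22² = 484)
Y(-15 + 16, -51) + K = (-15 + 16) + 484 = 1 + 484 = 485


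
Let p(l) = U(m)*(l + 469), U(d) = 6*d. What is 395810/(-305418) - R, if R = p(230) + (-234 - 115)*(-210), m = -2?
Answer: -9911317423/152709 ≈ -64903.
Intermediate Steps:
p(l) = -5628 - 12*l (p(l) = (6*(-2))*(l + 469) = -12*(469 + l) = -5628 - 12*l)
R = 64902 (R = (-5628 - 12*230) + (-234 - 115)*(-210) = (-5628 - 2760) - 349*(-210) = -8388 + 73290 = 64902)
395810/(-305418) - R = 395810/(-305418) - 1*64902 = 395810*(-1/305418) - 64902 = -197905/152709 - 64902 = -9911317423/152709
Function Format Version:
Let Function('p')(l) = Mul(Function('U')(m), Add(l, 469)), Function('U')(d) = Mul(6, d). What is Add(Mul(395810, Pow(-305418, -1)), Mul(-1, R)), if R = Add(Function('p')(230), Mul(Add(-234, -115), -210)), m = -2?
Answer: Rational(-9911317423, 152709) ≈ -64903.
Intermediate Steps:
Function('p')(l) = Add(-5628, Mul(-12, l)) (Function('p')(l) = Mul(Mul(6, -2), Add(l, 469)) = Mul(-12, Add(469, l)) = Add(-5628, Mul(-12, l)))
R = 64902 (R = Add(Add(-5628, Mul(-12, 230)), Mul(Add(-234, -115), -210)) = Add(Add(-5628, -2760), Mul(-349, -210)) = Add(-8388, 73290) = 64902)
Add(Mul(395810, Pow(-305418, -1)), Mul(-1, R)) = Add(Mul(395810, Pow(-305418, -1)), Mul(-1, 64902)) = Add(Mul(395810, Rational(-1, 305418)), -64902) = Add(Rational(-197905, 152709), -64902) = Rational(-9911317423, 152709)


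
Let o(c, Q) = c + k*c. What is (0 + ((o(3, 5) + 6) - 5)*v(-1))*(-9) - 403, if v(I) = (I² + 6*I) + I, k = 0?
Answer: -187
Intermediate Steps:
o(c, Q) = c (o(c, Q) = c + 0*c = c + 0 = c)
v(I) = I² + 7*I
(0 + ((o(3, 5) + 6) - 5)*v(-1))*(-9) - 403 = (0 + ((3 + 6) - 5)*(-(7 - 1)))*(-9) - 403 = (0 + (9 - 5)*(-1*6))*(-9) - 403 = (0 + 4*(-6))*(-9) - 403 = (0 - 24)*(-9) - 403 = -24*(-9) - 403 = 216 - 403 = -187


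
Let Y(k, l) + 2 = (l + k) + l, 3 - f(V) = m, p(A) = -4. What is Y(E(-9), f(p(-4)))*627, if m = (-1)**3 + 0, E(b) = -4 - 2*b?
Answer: 12540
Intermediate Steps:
m = -1 (m = -1 + 0 = -1)
f(V) = 4 (f(V) = 3 - 1*(-1) = 3 + 1 = 4)
Y(k, l) = -2 + k + 2*l (Y(k, l) = -2 + ((l + k) + l) = -2 + ((k + l) + l) = -2 + (k + 2*l) = -2 + k + 2*l)
Y(E(-9), f(p(-4)))*627 = (-2 + (-4 - 2*(-9)) + 2*4)*627 = (-2 + (-4 + 18) + 8)*627 = (-2 + 14 + 8)*627 = 20*627 = 12540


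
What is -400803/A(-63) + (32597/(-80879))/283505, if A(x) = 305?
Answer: -1838050567492154/1398705654595 ≈ -1314.1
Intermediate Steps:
-400803/A(-63) + (32597/(-80879))/283505 = -400803/305 + (32597/(-80879))/283505 = -400803*1/305 + (32597*(-1/80879))*(1/283505) = -400803/305 - 32597/80879*1/283505 = -400803/305 - 32597/22929600895 = -1838050567492154/1398705654595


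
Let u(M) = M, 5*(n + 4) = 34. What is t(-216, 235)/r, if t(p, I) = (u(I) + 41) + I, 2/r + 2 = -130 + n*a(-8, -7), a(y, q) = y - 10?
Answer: -233016/5 ≈ -46603.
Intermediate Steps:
n = 14/5 (n = -4 + (1/5)*34 = -4 + 34/5 = 14/5 ≈ 2.8000)
a(y, q) = -10 + y
r = -5/456 (r = 2/(-2 + (-130 + 14*(-10 - 8)/5)) = 2/(-2 + (-130 + (14/5)*(-18))) = 2/(-2 + (-130 - 252/5)) = 2/(-2 - 902/5) = 2/(-912/5) = 2*(-5/912) = -5/456 ≈ -0.010965)
t(p, I) = 41 + 2*I (t(p, I) = (I + 41) + I = (41 + I) + I = 41 + 2*I)
t(-216, 235)/r = (41 + 2*235)/(-5/456) = (41 + 470)*(-456/5) = 511*(-456/5) = -233016/5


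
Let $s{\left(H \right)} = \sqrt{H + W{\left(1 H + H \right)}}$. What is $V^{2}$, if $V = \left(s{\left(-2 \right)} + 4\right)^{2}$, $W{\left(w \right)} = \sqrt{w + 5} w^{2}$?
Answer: $\left(4 + \sqrt{14}\right)^{4} \approx 3592.0$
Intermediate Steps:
$W{\left(w \right)} = w^{2} \sqrt{5 + w}$ ($W{\left(w \right)} = \sqrt{5 + w} w^{2} = w^{2} \sqrt{5 + w}$)
$s{\left(H \right)} = \sqrt{H + 4 H^{2} \sqrt{5 + 2 H}}$ ($s{\left(H \right)} = \sqrt{H + \left(1 H + H\right)^{2} \sqrt{5 + \left(1 H + H\right)}} = \sqrt{H + \left(H + H\right)^{2} \sqrt{5 + \left(H + H\right)}} = \sqrt{H + \left(2 H\right)^{2} \sqrt{5 + 2 H}} = \sqrt{H + 4 H^{2} \sqrt{5 + 2 H}}$)
$V = \left(4 + \sqrt{14}\right)^{2}$ ($V = \left(\sqrt{- 2 \left(1 + 4 \left(-2\right) \sqrt{5 + 2 \left(-2\right)}\right)} + 4\right)^{2} = \left(\sqrt{- 2 \left(1 + 4 \left(-2\right) \sqrt{5 - 4}\right)} + 4\right)^{2} = \left(\sqrt{- 2 \left(1 + 4 \left(-2\right) \sqrt{1}\right)} + 4\right)^{2} = \left(\sqrt{- 2 \left(1 + 4 \left(-2\right) 1\right)} + 4\right)^{2} = \left(\sqrt{- 2 \left(1 - 8\right)} + 4\right)^{2} = \left(\sqrt{\left(-2\right) \left(-7\right)} + 4\right)^{2} = \left(\sqrt{14} + 4\right)^{2} = \left(4 + \sqrt{14}\right)^{2} \approx 59.933$)
$V^{2} = \left(\left(4 + \sqrt{14}\right)^{2}\right)^{2} = \left(4 + \sqrt{14}\right)^{4}$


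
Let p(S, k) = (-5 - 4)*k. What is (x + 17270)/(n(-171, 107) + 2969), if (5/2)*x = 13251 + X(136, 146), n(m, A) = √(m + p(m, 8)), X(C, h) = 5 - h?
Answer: 33422033/4407602 - 101313*I*√3/4407602 ≈ 7.5828 - 0.039813*I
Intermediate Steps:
p(S, k) = -9*k
n(m, A) = √(-72 + m) (n(m, A) = √(m - 9*8) = √(m - 72) = √(-72 + m))
x = 5244 (x = 2*(13251 + (5 - 1*146))/5 = 2*(13251 + (5 - 146))/5 = 2*(13251 - 141)/5 = (⅖)*13110 = 5244)
(x + 17270)/(n(-171, 107) + 2969) = (5244 + 17270)/(√(-72 - 171) + 2969) = 22514/(√(-243) + 2969) = 22514/(9*I*√3 + 2969) = 22514/(2969 + 9*I*√3)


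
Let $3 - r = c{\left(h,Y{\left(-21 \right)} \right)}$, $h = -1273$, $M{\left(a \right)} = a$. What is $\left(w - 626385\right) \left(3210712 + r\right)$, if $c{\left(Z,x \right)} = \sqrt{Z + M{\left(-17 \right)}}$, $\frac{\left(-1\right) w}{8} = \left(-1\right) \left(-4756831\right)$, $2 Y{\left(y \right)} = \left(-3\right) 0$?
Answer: $-124193772868595 + 38681033 i \sqrt{1290} \approx -1.2419 \cdot 10^{14} + 1.3893 \cdot 10^{9} i$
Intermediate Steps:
$Y{\left(y \right)} = 0$ ($Y{\left(y \right)} = \frac{\left(-3\right) 0}{2} = \frac{1}{2} \cdot 0 = 0$)
$w = -38054648$ ($w = - 8 \left(\left(-1\right) \left(-4756831\right)\right) = \left(-8\right) 4756831 = -38054648$)
$c{\left(Z,x \right)} = \sqrt{-17 + Z}$ ($c{\left(Z,x \right)} = \sqrt{Z - 17} = \sqrt{-17 + Z}$)
$r = 3 - i \sqrt{1290}$ ($r = 3 - \sqrt{-17 - 1273} = 3 - \sqrt{-1290} = 3 - i \sqrt{1290} \approx 3.0 - 35.917 i$)
$\left(w - 626385\right) \left(3210712 + r\right) = \left(-38054648 - 626385\right) \left(3210712 + \left(3 - i \sqrt{1290}\right)\right) = \left(-38054648 - 626385\right) \left(3210715 - i \sqrt{1290}\right) = - 38681033 \left(3210715 - i \sqrt{1290}\right) = -124193772868595 + 38681033 i \sqrt{1290}$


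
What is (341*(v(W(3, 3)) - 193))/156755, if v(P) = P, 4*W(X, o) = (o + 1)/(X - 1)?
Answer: -26257/62702 ≈ -0.41876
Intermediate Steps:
W(X, o) = (1 + o)/(4*(-1 + X)) (W(X, o) = ((o + 1)/(X - 1))/4 = ((1 + o)/(-1 + X))/4 = (1 + o)/(4*(-1 + X)))
(341*(v(W(3, 3)) - 193))/156755 = (341*((1 + 3)/(4*(-1 + 3)) - 193))/156755 = (341*((¼)*4/2 - 193))*(1/156755) = (341*((¼)*(½)*4 - 193))*(1/156755) = (341*(½ - 193))*(1/156755) = (341*(-385/2))*(1/156755) = -131285/2*1/156755 = -26257/62702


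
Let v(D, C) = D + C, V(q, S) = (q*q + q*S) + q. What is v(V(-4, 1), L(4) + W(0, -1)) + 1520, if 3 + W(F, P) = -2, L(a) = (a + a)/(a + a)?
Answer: 1524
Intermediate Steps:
L(a) = 1 (L(a) = (2*a)/((2*a)) = (2*a)*(1/(2*a)) = 1)
W(F, P) = -5 (W(F, P) = -3 - 2 = -5)
V(q, S) = q + q**2 + S*q (V(q, S) = (q**2 + S*q) + q = q + q**2 + S*q)
v(D, C) = C + D
v(V(-4, 1), L(4) + W(0, -1)) + 1520 = ((1 - 5) - 4*(1 + 1 - 4)) + 1520 = (-4 - 4*(-2)) + 1520 = (-4 + 8) + 1520 = 4 + 1520 = 1524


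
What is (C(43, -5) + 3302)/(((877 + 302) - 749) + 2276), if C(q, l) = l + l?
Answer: 1646/1353 ≈ 1.2166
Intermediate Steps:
C(q, l) = 2*l
(C(43, -5) + 3302)/(((877 + 302) - 749) + 2276) = (2*(-5) + 3302)/(((877 + 302) - 749) + 2276) = (-10 + 3302)/((1179 - 749) + 2276) = 3292/(430 + 2276) = 3292/2706 = 3292*(1/2706) = 1646/1353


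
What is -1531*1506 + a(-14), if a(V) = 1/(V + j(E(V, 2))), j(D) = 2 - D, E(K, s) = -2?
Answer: -23056861/10 ≈ -2.3057e+6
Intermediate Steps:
a(V) = 1/(4 + V) (a(V) = 1/(V + (2 - 1*(-2))) = 1/(V + (2 + 2)) = 1/(V + 4) = 1/(4 + V))
-1531*1506 + a(-14) = -1531*1506 + 1/(4 - 14) = -2305686 + 1/(-10) = -2305686 - ⅒ = -23056861/10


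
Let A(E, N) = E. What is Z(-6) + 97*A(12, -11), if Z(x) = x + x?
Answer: 1152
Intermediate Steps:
Z(x) = 2*x
Z(-6) + 97*A(12, -11) = 2*(-6) + 97*12 = -12 + 1164 = 1152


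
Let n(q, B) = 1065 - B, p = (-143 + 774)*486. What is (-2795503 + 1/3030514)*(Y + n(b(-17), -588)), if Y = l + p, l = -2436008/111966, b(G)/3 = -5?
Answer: -48739471048207380089331/56552421754 ≈ -8.6185e+11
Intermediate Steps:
b(G) = -15 (b(G) = 3*(-5) = -15)
l = -1218004/55983 (l = -2436008*1/111966 = -1218004/55983 ≈ -21.757)
p = 306666 (p = 631*486 = 306666)
Y = 17166864674/55983 (Y = -1218004/55983 + 306666 = 17166864674/55983 ≈ 3.0664e+5)
(-2795503 + 1/3030514)*(Y + n(b(-17), -588)) = (-2795503 + 1/3030514)*(17166864674/55983 + (1065 - 1*(-588))) = (-2795503 + 1/3030514)*(17166864674/55983 + (1065 + 588)) = -8471810978541*(17166864674/55983 + 1653)/3030514 = -8471810978541/3030514*17259404573/55983 = -48739471048207380089331/56552421754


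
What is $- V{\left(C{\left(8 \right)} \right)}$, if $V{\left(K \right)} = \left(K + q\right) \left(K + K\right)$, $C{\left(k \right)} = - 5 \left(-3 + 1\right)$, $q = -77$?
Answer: $1340$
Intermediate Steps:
$C{\left(k \right)} = 10$ ($C{\left(k \right)} = \left(-5\right) \left(-2\right) = 10$)
$V{\left(K \right)} = 2 K \left(-77 + K\right)$ ($V{\left(K \right)} = \left(K - 77\right) \left(K + K\right) = \left(-77 + K\right) 2 K = 2 K \left(-77 + K\right)$)
$- V{\left(C{\left(8 \right)} \right)} = - 2 \cdot 10 \left(-77 + 10\right) = - 2 \cdot 10 \left(-67\right) = \left(-1\right) \left(-1340\right) = 1340$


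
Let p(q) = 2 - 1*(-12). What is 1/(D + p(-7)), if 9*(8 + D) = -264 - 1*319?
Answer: -9/529 ≈ -0.017013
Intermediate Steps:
p(q) = 14 (p(q) = 2 + 12 = 14)
D = -655/9 (D = -8 + (-264 - 1*319)/9 = -8 + (-264 - 319)/9 = -8 + (⅑)*(-583) = -8 - 583/9 = -655/9 ≈ -72.778)
1/(D + p(-7)) = 1/(-655/9 + 14) = 1/(-529/9) = -9/529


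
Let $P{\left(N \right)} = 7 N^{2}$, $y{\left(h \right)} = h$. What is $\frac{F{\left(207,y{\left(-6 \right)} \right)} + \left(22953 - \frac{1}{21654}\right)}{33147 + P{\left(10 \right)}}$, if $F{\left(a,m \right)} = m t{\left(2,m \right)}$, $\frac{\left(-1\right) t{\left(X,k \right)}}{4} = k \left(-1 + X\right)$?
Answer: $\frac{493906085}{732922938} \approx 0.67389$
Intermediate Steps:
$t{\left(X,k \right)} = - 4 k \left(-1 + X\right)$
$F{\left(a,m \right)} = - 4 m^{2}$ ($F{\left(a,m \right)} = m 4 m \left(1 - 2\right) = m 4 m \left(-1\right) = m \left(- 4 m\right) = - 4 m^{2}$)
$\frac{F{\left(207,y{\left(-6 \right)} \right)} + \left(22953 - \frac{1}{21654}\right)}{33147 + P{\left(10 \right)}} = \frac{- 4 \left(-6\right)^{2} + \left(22953 - \frac{1}{21654}\right)}{33147 + 7 \cdot 10^{2}} = \frac{\left(-4\right) 36 + \left(22953 - \frac{1}{21654}\right)}{33147 + 7 \cdot 100} = \frac{-144 + \left(22953 - \frac{1}{21654}\right)}{33147 + 700} = \frac{-144 + \frac{497024261}{21654}}{33847} = \frac{493906085}{21654} \cdot \frac{1}{33847} = \frac{493906085}{732922938}$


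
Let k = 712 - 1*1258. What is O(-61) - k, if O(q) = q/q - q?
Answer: 608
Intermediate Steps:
O(q) = 1 - q
k = -546 (k = 712 - 1258 = -546)
O(-61) - k = (1 - 1*(-61)) - 1*(-546) = (1 + 61) + 546 = 62 + 546 = 608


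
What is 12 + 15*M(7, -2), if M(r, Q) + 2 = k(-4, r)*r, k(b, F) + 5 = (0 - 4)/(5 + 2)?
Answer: -603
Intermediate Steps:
k(b, F) = -39/7 (k(b, F) = -5 + (0 - 4)/(5 + 2) = -5 - 4/7 = -39/7)
M(r, Q) = -2 - 39*r/7
12 + 15*M(7, -2) = 12 + 15*(-2 - 39/7*7) = 12 + 15*(-2 - 39) = 12 + 15*(-41) = 12 - 615 = -603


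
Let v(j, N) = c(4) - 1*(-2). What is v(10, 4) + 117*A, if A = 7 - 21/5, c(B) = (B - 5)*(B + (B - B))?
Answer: 1628/5 ≈ 325.60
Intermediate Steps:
c(B) = B*(-5 + B) (c(B) = (-5 + B)*(B + 0) = (-5 + B)*B = B*(-5 + B))
v(j, N) = -2 (v(j, N) = 4*(-5 + 4) - 1*(-2) = 4*(-1) + 2 = -4 + 2 = -2)
A = 14/5 (A = 7 - 21/5 = 14/5 ≈ 2.8000)
v(10, 4) + 117*A = -2 + 117*(14/5) = -2 + 1638/5 = 1628/5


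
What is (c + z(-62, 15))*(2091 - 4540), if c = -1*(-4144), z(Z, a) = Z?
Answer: -9996818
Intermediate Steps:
c = 4144
(c + z(-62, 15))*(2091 - 4540) = (4144 - 62)*(2091 - 4540) = 4082*(-2449) = -9996818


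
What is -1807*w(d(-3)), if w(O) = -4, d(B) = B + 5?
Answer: 7228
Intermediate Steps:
d(B) = 5 + B
-1807*w(d(-3)) = -1807*(-4) = 7228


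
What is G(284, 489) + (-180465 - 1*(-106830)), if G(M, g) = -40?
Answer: -73675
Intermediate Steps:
G(284, 489) + (-180465 - 1*(-106830)) = -40 + (-180465 - 1*(-106830)) = -40 + (-180465 + 106830) = -40 - 73635 = -73675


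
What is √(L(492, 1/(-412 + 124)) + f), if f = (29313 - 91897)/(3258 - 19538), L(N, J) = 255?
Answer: 2*√267983045/2035 ≈ 16.089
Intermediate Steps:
f = 7823/2035 (f = -62584/(-16280) = -62584*(-1/16280) = 7823/2035 ≈ 3.8442)
√(L(492, 1/(-412 + 124)) + f) = √(255 + 7823/2035) = √(526748/2035) = 2*√267983045/2035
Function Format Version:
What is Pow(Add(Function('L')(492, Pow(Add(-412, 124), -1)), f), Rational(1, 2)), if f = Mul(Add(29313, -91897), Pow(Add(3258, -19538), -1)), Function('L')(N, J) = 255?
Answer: Mul(Rational(2, 2035), Pow(267983045, Rational(1, 2))) ≈ 16.089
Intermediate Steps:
f = Rational(7823, 2035) (f = Mul(-62584, Pow(-16280, -1)) = Mul(-62584, Rational(-1, 16280)) = Rational(7823, 2035) ≈ 3.8442)
Pow(Add(Function('L')(492, Pow(Add(-412, 124), -1)), f), Rational(1, 2)) = Pow(Add(255, Rational(7823, 2035)), Rational(1, 2)) = Pow(Rational(526748, 2035), Rational(1, 2)) = Mul(Rational(2, 2035), Pow(267983045, Rational(1, 2)))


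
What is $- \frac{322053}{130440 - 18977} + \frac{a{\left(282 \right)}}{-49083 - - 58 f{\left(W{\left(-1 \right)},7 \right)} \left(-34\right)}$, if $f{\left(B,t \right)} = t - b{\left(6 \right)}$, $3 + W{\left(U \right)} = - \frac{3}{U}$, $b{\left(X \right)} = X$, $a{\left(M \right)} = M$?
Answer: $- \frac{16473848481}{5690743465} \approx -2.8949$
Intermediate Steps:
$W{\left(U \right)} = -3 - \frac{3}{U}$
$f{\left(B,t \right)} = -6 + t$ ($f{\left(B,t \right)} = t - 6 = -6 + t$)
$- \frac{322053}{130440 - 18977} + \frac{a{\left(282 \right)}}{-49083 - - 58 f{\left(W{\left(-1 \right)},7 \right)} \left(-34\right)} = - \frac{322053}{130440 - 18977} + \frac{282}{-49083 - - 58 \left(-6 + 7\right) \left(-34\right)} = - \frac{322053}{111463} + \frac{282}{-49083 - \left(-58\right) 1 \left(-34\right)} = \left(-322053\right) \frac{1}{111463} + \frac{282}{-49083 - \left(-58\right) \left(-34\right)} = - \frac{322053}{111463} + \frac{282}{-49083 - 1972} = - \frac{322053}{111463} + \frac{282}{-51055} = - \frac{322053}{111463} + 282 \left(- \frac{1}{51055}\right) = - \frac{322053}{111463} - \frac{282}{51055} = - \frac{16473848481}{5690743465}$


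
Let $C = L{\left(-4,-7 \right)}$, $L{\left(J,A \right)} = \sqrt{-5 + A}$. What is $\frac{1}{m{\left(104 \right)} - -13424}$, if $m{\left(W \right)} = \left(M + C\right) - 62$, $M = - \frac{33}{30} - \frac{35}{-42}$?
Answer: $\frac{1503195}{20085292088} - \frac{225 i \sqrt{3}}{20085292088} \approx 7.4841 \cdot 10^{-5} - 1.9403 \cdot 10^{-8} i$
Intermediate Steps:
$C = 2 i \sqrt{3}$ ($C = \sqrt{-5 - 7} = \sqrt{-12} = 2 i \sqrt{3} \approx 3.4641 i$)
$M = - \frac{4}{15}$ ($M = \left(-33\right) \frac{1}{30} - - \frac{5}{6} = - \frac{11}{10} + \frac{5}{6} = - \frac{4}{15} \approx -0.26667$)
$m{\left(W \right)} = - \frac{934}{15} + 2 i \sqrt{3}$ ($m{\left(W \right)} = \left(- \frac{4}{15} + 2 i \sqrt{3}\right) - 62 = - \frac{934}{15} + 2 i \sqrt{3}$)
$\frac{1}{m{\left(104 \right)} - -13424} = \frac{1}{\left(- \frac{934}{15} + 2 i \sqrt{3}\right) - -13424} = \frac{1}{\left(- \frac{934}{15} + 2 i \sqrt{3}\right) + 13424} = \frac{1}{\frac{200426}{15} + 2 i \sqrt{3}}$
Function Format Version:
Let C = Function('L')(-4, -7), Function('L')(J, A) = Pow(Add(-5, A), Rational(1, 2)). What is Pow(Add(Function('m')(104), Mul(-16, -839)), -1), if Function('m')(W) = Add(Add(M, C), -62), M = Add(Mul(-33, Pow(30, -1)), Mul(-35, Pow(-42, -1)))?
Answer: Add(Rational(1503195, 20085292088), Mul(Rational(-225, 20085292088), I, Pow(3, Rational(1, 2)))) ≈ Add(7.4841e-5, Mul(-1.9403e-8, I))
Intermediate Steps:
C = Mul(2, I, Pow(3, Rational(1, 2))) (C = Pow(Add(-5, -7), Rational(1, 2)) = Pow(-12, Rational(1, 2)) = Mul(2, I, Pow(3, Rational(1, 2))) ≈ Mul(3.4641, I))
M = Rational(-4, 15) (M = Add(Mul(-33, Rational(1, 30)), Mul(-35, Rational(-1, 42))) = Add(Rational(-11, 10), Rational(5, 6)) = Rational(-4, 15) ≈ -0.26667)
Function('m')(W) = Add(Rational(-934, 15), Mul(2, I, Pow(3, Rational(1, 2)))) (Function('m')(W) = Add(Add(Rational(-4, 15), Mul(2, I, Pow(3, Rational(1, 2)))), -62) = Add(Rational(-934, 15), Mul(2, I, Pow(3, Rational(1, 2)))))
Pow(Add(Function('m')(104), Mul(-16, -839)), -1) = Pow(Add(Add(Rational(-934, 15), Mul(2, I, Pow(3, Rational(1, 2)))), Mul(-16, -839)), -1) = Pow(Add(Add(Rational(-934, 15), Mul(2, I, Pow(3, Rational(1, 2)))), 13424), -1) = Pow(Add(Rational(200426, 15), Mul(2, I, Pow(3, Rational(1, 2)))), -1)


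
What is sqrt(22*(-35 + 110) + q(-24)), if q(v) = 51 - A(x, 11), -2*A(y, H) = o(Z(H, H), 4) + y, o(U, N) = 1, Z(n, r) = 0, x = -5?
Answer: sqrt(1699) ≈ 41.219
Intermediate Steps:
A(y, H) = -1/2 - y/2 (A(y, H) = -(1 + y)/2 = -1/2 - y/2)
q(v) = 49 (q(v) = 51 - (-1/2 - 1/2*(-5)) = 51 - (-1/2 + 5/2) = 51 - 1*2 = 51 - 2 = 49)
sqrt(22*(-35 + 110) + q(-24)) = sqrt(22*(-35 + 110) + 49) = sqrt(22*75 + 49) = sqrt(1650 + 49) = sqrt(1699)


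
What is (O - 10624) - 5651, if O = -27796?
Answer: -44071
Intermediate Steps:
(O - 10624) - 5651 = (-27796 - 10624) - 5651 = -38420 - 5651 = -44071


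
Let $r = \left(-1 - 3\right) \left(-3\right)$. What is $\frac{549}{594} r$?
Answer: $\frac{122}{11} \approx 11.091$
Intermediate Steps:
$r = 12$ ($r = \left(-4\right) \left(-3\right) = 12$)
$\frac{549}{594} r = \frac{549}{594} \cdot 12 = 549 \cdot \frac{1}{594} \cdot 12 = \frac{61}{66} \cdot 12 = \frac{122}{11}$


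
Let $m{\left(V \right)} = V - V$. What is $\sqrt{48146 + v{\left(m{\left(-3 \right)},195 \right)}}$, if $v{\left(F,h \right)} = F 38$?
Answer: $\sqrt{48146} \approx 219.42$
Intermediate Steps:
$m{\left(V \right)} = 0$
$v{\left(F,h \right)} = 38 F$
$\sqrt{48146 + v{\left(m{\left(-3 \right)},195 \right)}} = \sqrt{48146 + 38 \cdot 0} = \sqrt{48146 + 0} = \sqrt{48146}$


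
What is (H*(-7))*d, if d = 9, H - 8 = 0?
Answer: -504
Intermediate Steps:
H = 8 (H = 8 + 0 = 8)
(H*(-7))*d = (8*(-7))*9 = -56*9 = -504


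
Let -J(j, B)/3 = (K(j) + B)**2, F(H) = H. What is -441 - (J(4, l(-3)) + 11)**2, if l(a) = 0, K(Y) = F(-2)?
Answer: -442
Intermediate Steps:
K(Y) = -2
J(j, B) = -3*(-2 + B)**2
-441 - (J(4, l(-3)) + 11)**2 = -441 - (-3*(-2 + 0)**2 + 11)**2 = -441 - (-3*(-2)**2 + 11)**2 = -441 - (-3*4 + 11)**2 = -441 - (-12 + 11)**2 = -441 - 1*(-1)**2 = -441 - 1*1 = -441 - 1 = -442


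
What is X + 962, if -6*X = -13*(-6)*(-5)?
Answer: 1027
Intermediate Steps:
X = 65 (X = -(-13*(-6))*(-5)/6 = -13*(-5) = -⅙*(-390) = 65)
X + 962 = 65 + 962 = 1027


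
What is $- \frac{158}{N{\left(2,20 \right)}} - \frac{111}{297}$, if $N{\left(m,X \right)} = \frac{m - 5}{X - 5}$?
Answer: $\frac{78173}{99} \approx 789.63$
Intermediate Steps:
$N{\left(m,X \right)} = \frac{-5 + m}{-5 + X}$
$- \frac{158}{N{\left(2,20 \right)}} - \frac{111}{297} = - \frac{158}{\frac{1}{-5 + 20} \left(-5 + 2\right)} - \frac{111}{297} = - \frac{158}{\frac{1}{15} \left(-3\right)} - \frac{37}{99} = - \frac{158}{- \frac{1}{5}} - \frac{37}{99} = \left(-158\right) \left(-5\right) - \frac{37}{99} = 790 - \frac{37}{99} = \frac{78173}{99}$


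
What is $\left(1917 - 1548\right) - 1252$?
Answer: $-883$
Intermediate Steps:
$\left(1917 - 1548\right) - 1252 = 369 - 1252 = -883$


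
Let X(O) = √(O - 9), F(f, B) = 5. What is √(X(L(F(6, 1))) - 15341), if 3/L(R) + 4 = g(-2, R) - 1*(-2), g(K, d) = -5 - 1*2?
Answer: √(-138069 + 6*I*√21)/3 ≈ 0.012333 + 123.86*I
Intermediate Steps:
g(K, d) = -7 (g(K, d) = -5 - 2 = -7)
L(R) = -⅓ (L(R) = 3/(-4 + (-7 - 1*(-2))) = 3/(-4 + (-7 + 2)) = 3/(-4 - 5) = 3/(-9) = 3*(-⅑) = -⅓)
X(O) = √(-9 + O)
√(X(L(F(6, 1))) - 15341) = √(√(-9 - ⅓) - 15341) = √(√(-28/3) - 15341) = √(2*I*√21/3 - 15341) = √(-15341 + 2*I*√21/3)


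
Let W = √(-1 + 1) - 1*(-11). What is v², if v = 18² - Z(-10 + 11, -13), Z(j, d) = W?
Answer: 97969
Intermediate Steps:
W = 11 (W = √0 + 11 = 0 + 11 = 11)
Z(j, d) = 11
v = 313 (v = 18² - 1*11 = 324 - 11 = 313)
v² = 313² = 97969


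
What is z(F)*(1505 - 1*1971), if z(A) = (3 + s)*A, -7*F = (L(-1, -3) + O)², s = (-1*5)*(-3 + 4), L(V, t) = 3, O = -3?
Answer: 0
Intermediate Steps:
s = -5 (s = -5*1 = -5)
F = 0 (F = -(3 - 3)²/7 = -⅐*0² = -⅐*0 = 0)
z(A) = -2*A (z(A) = (3 - 5)*A = -2*A)
z(F)*(1505 - 1*1971) = (-2*0)*(1505 - 1*1971) = 0*(1505 - 1971) = 0*(-466) = 0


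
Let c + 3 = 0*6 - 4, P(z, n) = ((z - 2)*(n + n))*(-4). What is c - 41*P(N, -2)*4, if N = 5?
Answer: -7879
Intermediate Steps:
P(z, n) = -8*n*(-2 + z) (P(z, n) = ((-2 + z)*(2*n))*(-4) = (2*n*(-2 + z))*(-4) = -8*n*(-2 + z))
c = -7 (c = -3 + (0*6 - 4) = -3 + (0 - 4) = -3 - 4 = -7)
c - 41*P(N, -2)*4 = -7 - 41*8*(-2)*(2 - 1*5)*4 = -7 - 41*8*(-2)*(2 - 5)*4 = -7 - 41*8*(-2)*(-3)*4 = -7 - 1968*4 = -7 - 41*192 = -7 - 7872 = -7879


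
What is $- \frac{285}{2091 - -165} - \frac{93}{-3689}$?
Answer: $- \frac{9049}{89488} \approx -0.10112$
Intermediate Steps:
$- \frac{285}{2091 - -165} - \frac{93}{-3689} = - \frac{285}{2091 + 165} - - \frac{3}{119} = - \frac{285}{2256} + \frac{3}{119} = \left(-285\right) \frac{1}{2256} + \frac{3}{119} = - \frac{95}{752} + \frac{3}{119} = - \frac{9049}{89488}$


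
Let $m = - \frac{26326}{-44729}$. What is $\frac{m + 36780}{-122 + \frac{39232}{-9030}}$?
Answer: $- \frac{3713946320595}{12757739567} \approx -291.11$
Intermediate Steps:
$m = \frac{26326}{44729}$ ($m = \left(-26326\right) \left(- \frac{1}{44729}\right) = \frac{26326}{44729} \approx 0.58857$)
$\frac{m + 36780}{-122 + \frac{39232}{-9030}} = \frac{\frac{26326}{44729} + 36780}{-122 + \frac{39232}{-9030}} = \frac{1645158946}{44729 \left(-122 + 39232 \left(- \frac{1}{9030}\right)\right)} = \frac{1645158946}{44729 \left(-122 - \frac{19616}{4515}\right)} = \frac{1645158946}{44729 \left(- \frac{570446}{4515}\right)} = \frac{1645158946}{44729} \left(- \frac{4515}{570446}\right) = - \frac{3713946320595}{12757739567}$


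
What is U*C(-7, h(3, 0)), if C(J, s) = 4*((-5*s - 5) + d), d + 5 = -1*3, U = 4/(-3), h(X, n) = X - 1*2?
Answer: 96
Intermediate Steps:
h(X, n) = -2 + X (h(X, n) = X - 2 = -2 + X)
U = -4/3 (U = 4*(-⅓) = -4/3 ≈ -1.3333)
d = -8 (d = -5 - 1*3 = -5 - 3 = -8)
C(J, s) = -52 - 20*s (C(J, s) = 4*((-5*s - 5) - 8) = 4*((-5 - 5*s) - 8) = 4*(-13 - 5*s) = -52 - 20*s)
U*C(-7, h(3, 0)) = -4*(-52 - 20*(-2 + 3))/3 = -4*(-52 - 20*1)/3 = -4*(-52 - 20)/3 = -4/3*(-72) = 96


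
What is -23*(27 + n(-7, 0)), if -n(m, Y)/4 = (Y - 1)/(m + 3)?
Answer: -598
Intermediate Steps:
n(m, Y) = -4*(-1 + Y)/(3 + m) (n(m, Y) = -4*(Y - 1)/(m + 3) = -4*(-1 + Y)/(3 + m))
-23*(27 + n(-7, 0)) = -23*(27 + 4*(1 - 1*0)/(3 - 7)) = -23*(27 + 4*(1 + 0)/(-4)) = -23*(27 + 4*(-1/4)*1) = -23*(27 - 1) = -23*26 = -598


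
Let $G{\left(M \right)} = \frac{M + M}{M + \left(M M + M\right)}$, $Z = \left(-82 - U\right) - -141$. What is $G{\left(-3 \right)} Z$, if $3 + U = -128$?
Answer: $-380$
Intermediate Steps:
$U = -131$ ($U = -3 - 128 = -131$)
$Z = 190$ ($Z = \left(-82 - -131\right) - -141 = \left(-82 + 131\right) + 141 = 49 + 141 = 190$)
$G{\left(M \right)} = \frac{2 M}{M^{2} + 2 M}$ ($G{\left(M \right)} = \frac{2 M}{M + \left(M^{2} + M\right)} = \frac{2 M}{M + \left(M + M^{2}\right)} = \frac{2 M}{M^{2} + 2 M}$)
$G{\left(-3 \right)} Z = \frac{2}{2 - 3} \cdot 190 = \frac{2}{-1} \cdot 190 = 2 \left(-1\right) 190 = \left(-2\right) 190 = -380$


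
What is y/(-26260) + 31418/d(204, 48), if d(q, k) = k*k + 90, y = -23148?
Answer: 110056624/7858305 ≈ 14.005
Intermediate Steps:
d(q, k) = 90 + k**2 (d(q, k) = k**2 + 90 = 90 + k**2)
y/(-26260) + 31418/d(204, 48) = -23148/(-26260) + 31418/(90 + 48**2) = -23148*(-1/26260) + 31418/(90 + 2304) = 5787/6565 + 31418/2394 = 5787/6565 + 31418*(1/2394) = 5787/6565 + 15709/1197 = 110056624/7858305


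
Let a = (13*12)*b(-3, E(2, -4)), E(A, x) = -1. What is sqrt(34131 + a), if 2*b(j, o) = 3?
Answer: sqrt(34365) ≈ 185.38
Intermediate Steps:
b(j, o) = 3/2 (b(j, o) = (1/2)*3 = 3/2)
a = 234 (a = (13*12)*(3/2) = 156*(3/2) = 234)
sqrt(34131 + a) = sqrt(34131 + 234) = sqrt(34365)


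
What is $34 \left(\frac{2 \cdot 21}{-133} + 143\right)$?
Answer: $\frac{92174}{19} \approx 4851.3$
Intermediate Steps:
$34 \left(\frac{2 \cdot 21}{-133} + 143\right) = 34 \left(42 \left(- \frac{1}{133}\right) + 143\right) = 34 \left(- \frac{6}{19} + 143\right) = 34 \cdot \frac{2711}{19} = \frac{92174}{19}$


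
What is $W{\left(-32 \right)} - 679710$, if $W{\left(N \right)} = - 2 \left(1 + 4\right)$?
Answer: $-679720$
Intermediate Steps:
$W{\left(N \right)} = -10$ ($W{\left(N \right)} = \left(-2\right) 5 = -10$)
$W{\left(-32 \right)} - 679710 = -10 - 679710 = -679720$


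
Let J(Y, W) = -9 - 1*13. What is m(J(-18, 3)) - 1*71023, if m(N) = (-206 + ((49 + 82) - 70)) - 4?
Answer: -71172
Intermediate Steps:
J(Y, W) = -22 (J(Y, W) = -9 - 13 = -22)
m(N) = -149 (m(N) = (-206 + (131 - 70)) - 4 = (-206 + 61) - 4 = -145 - 4 = -149)
m(J(-18, 3)) - 1*71023 = -149 - 1*71023 = -149 - 71023 = -71172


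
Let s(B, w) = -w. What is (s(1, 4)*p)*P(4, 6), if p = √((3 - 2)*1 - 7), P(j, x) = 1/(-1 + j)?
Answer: -4*I*√6/3 ≈ -3.266*I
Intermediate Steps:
p = I*√6 (p = √(1*1 - 7) = √(1 - 7) = √(-6) = I*√6 ≈ 2.4495*I)
(s(1, 4)*p)*P(4, 6) = ((-1*4)*(I*√6))/(-1 + 4) = -4*I*√6/3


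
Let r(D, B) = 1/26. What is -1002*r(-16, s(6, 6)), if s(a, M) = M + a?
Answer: -501/13 ≈ -38.538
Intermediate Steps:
r(D, B) = 1/26
-1002*r(-16, s(6, 6)) = -1002*1/26 = -501/13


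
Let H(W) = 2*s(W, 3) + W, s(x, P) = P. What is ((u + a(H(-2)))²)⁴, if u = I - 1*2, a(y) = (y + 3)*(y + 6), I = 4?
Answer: 722204136308736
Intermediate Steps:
H(W) = 6 + W (H(W) = 2*3 + W = 6 + W)
a(y) = (3 + y)*(6 + y)
u = 2 (u = 4 - 1*2 = 4 - 2 = 2)
((u + a(H(-2)))²)⁴ = ((2 + (18 + (6 - 2)² + 9*(6 - 2)))²)⁴ = ((2 + (18 + 4² + 9*4))²)⁴ = ((2 + (18 + 16 + 36))²)⁴ = ((2 + 70)²)⁴ = (72²)⁴ = 5184⁴ = 722204136308736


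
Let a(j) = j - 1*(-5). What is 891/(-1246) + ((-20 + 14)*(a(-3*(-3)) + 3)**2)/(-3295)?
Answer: -775281/4105570 ≈ -0.18884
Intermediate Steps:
a(j) = 5 + j (a(j) = j + 5 = 5 + j)
891/(-1246) + ((-20 + 14)*(a(-3*(-3)) + 3)**2)/(-3295) = 891/(-1246) + ((-20 + 14)*((5 - 3*(-3)) + 3)**2)/(-3295) = 891*(-1/1246) - 6*((5 + 9) + 3)**2*(-1/3295) = -891/1246 - 6*(14 + 3)**2*(-1/3295) = -891/1246 - 6*17**2*(-1/3295) = -891/1246 - 6*289*(-1/3295) = -891/1246 - 1734*(-1/3295) = -891/1246 + 1734/3295 = -775281/4105570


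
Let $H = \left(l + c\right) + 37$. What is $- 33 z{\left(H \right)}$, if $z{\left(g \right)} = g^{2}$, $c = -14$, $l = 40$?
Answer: $-130977$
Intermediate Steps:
$H = 63$ ($H = \left(40 - 14\right) + 37 = 26 + 37 = 63$)
$- 33 z{\left(H \right)} = - 33 \cdot 63^{2} = \left(-33\right) 3969 = -130977$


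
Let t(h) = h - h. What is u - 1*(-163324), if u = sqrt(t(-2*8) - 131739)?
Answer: 163324 + I*sqrt(131739) ≈ 1.6332e+5 + 362.96*I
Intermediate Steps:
t(h) = 0
u = I*sqrt(131739) (u = sqrt(0 - 131739) = sqrt(-131739) = I*sqrt(131739) ≈ 362.96*I)
u - 1*(-163324) = I*sqrt(131739) - 1*(-163324) = I*sqrt(131739) + 163324 = 163324 + I*sqrt(131739)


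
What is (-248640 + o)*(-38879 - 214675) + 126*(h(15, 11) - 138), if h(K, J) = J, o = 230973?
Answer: 4479522516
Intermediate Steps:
(-248640 + o)*(-38879 - 214675) + 126*(h(15, 11) - 138) = (-248640 + 230973)*(-38879 - 214675) + 126*(11 - 138) = -17667*(-253554) + 126*(-127) = 4479538518 - 16002 = 4479522516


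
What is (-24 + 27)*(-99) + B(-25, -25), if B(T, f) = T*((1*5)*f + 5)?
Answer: 2703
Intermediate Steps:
B(T, f) = T*(5 + 5*f) (B(T, f) = T*(5*f + 5) = T*(5 + 5*f))
(-24 + 27)*(-99) + B(-25, -25) = (-24 + 27)*(-99) + 5*(-25)*(1 - 25) = 3*(-99) + 5*(-25)*(-24) = -297 + 3000 = 2703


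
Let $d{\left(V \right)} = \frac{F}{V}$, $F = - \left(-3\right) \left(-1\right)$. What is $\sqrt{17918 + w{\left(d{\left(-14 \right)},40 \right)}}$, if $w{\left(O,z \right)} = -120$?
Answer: $\sqrt{17798} \approx 133.41$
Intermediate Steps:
$F = -3$ ($F = \left(-1\right) 3 = -3$)
$d{\left(V \right)} = - \frac{3}{V}$
$\sqrt{17918 + w{\left(d{\left(-14 \right)},40 \right)}} = \sqrt{17918 - 120} = \sqrt{17798}$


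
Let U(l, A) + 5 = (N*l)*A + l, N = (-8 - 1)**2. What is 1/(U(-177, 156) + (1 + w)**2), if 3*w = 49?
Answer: -9/20128082 ≈ -4.4714e-7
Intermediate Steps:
w = 49/3 (w = (1/3)*49 = 49/3 ≈ 16.333)
N = 81 (N = (-9)**2 = 81)
U(l, A) = -5 + l + 81*A*l (U(l, A) = -5 + ((81*l)*A + l) = -5 + (81*A*l + l) = -5 + (l + 81*A*l) = -5 + l + 81*A*l)
1/(U(-177, 156) + (1 + w)**2) = 1/((-5 - 177 + 81*156*(-177)) + (1 + 49/3)**2) = 1/((-5 - 177 - 2236572) + (52/3)**2) = 1/(-2236754 + 2704/9) = 1/(-20128082/9) = -9/20128082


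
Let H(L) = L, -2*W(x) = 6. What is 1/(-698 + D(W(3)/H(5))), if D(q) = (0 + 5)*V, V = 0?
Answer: -1/698 ≈ -0.0014327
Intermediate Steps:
W(x) = -3 (W(x) = -½*6 = -3)
D(q) = 0 (D(q) = (0 + 5)*0 = 5*0 = 0)
1/(-698 + D(W(3)/H(5))) = 1/(-698 + 0) = 1/(-698) = -1/698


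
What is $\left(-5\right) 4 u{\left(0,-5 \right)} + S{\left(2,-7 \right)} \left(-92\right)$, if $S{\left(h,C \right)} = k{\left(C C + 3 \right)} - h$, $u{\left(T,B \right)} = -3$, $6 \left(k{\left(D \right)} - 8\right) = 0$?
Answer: $-492$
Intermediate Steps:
$k{\left(D \right)} = 8$ ($k{\left(D \right)} = 8 + \frac{1}{6} \cdot 0 = 8 + 0 = 8$)
$S{\left(h,C \right)} = 8 - h$
$\left(-5\right) 4 u{\left(0,-5 \right)} + S{\left(2,-7 \right)} \left(-92\right) = \left(-5\right) 4 \left(-3\right) + \left(8 - 2\right) \left(-92\right) = \left(-20\right) \left(-3\right) + \left(8 - 2\right) \left(-92\right) = 60 + 6 \left(-92\right) = 60 - 552 = -492$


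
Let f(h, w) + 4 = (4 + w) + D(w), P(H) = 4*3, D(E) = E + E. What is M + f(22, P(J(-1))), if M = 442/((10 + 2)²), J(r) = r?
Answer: 2813/72 ≈ 39.069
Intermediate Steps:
D(E) = 2*E
P(H) = 12
f(h, w) = 3*w (f(h, w) = -4 + ((4 + w) + 2*w) = -4 + (4 + 3*w) = 3*w)
M = 221/72 (M = 442/(12²) = 442/144 = 442*(1/144) = 221/72 ≈ 3.0694)
M + f(22, P(J(-1))) = 221/72 + 3*12 = 221/72 + 36 = 2813/72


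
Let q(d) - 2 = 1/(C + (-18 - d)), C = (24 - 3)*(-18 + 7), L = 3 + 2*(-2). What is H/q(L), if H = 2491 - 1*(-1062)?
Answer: 80104/45 ≈ 1780.1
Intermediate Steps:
H = 3553 (H = 2491 + 1062 = 3553)
L = -1 (L = 3 - 4 = -1)
C = -231 (C = 21*(-11) = -231)
q(d) = 2 + 1/(-249 - d) (q(d) = 2 + 1/(-231 + (-18 - d)) = 2 + 1/(-249 - d))
H/q(L) = 3553/(((497 + 2*(-1))/(249 - 1))) = 3553/(((497 - 2)/248)) = 3553/(((1/248)*495)) = 3553/(495/248) = 3553*(248/495) = 80104/45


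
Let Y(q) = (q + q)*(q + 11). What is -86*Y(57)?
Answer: -666672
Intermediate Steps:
Y(q) = 2*q*(11 + q) (Y(q) = (2*q)*(11 + q) = 2*q*(11 + q))
-86*Y(57) = -172*57*(11 + 57) = -172*57*68 = -86*7752 = -666672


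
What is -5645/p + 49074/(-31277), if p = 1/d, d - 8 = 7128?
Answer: -1259922682514/31277 ≈ -4.0283e+7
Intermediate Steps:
d = 7136 (d = 8 + 7128 = 7136)
p = 1/7136 ≈ 0.00014013
-5645/p + 49074/(-31277) = -5645/1/7136 + 49074/(-31277) = -5645*7136 + 49074*(-1/31277) = -40282720 - 49074/31277 = -1259922682514/31277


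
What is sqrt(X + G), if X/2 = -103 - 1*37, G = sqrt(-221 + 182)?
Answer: sqrt(-280 + I*sqrt(39)) ≈ 0.1866 + 16.734*I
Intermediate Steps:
G = I*sqrt(39) (G = sqrt(-39) = I*sqrt(39) ≈ 6.245*I)
X = -280 (X = 2*(-103 - 1*37) = 2*(-103 - 37) = 2*(-140) = -280)
sqrt(X + G) = sqrt(-280 + I*sqrt(39))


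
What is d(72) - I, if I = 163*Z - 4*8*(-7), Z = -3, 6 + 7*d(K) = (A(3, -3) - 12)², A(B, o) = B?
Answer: 1930/7 ≈ 275.71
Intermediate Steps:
d(K) = 75/7 (d(K) = -6/7 + (3 - 12)²/7 = -6/7 + (⅐)*(-9)² = -6/7 + (⅐)*81 = -6/7 + 81/7 = 75/7)
I = -265 (I = 163*(-3) - 4*8*(-7) = -489 - 32*(-7) = -489 + 224 = -265)
d(72) - I = 75/7 - 1*(-265) = 75/7 + 265 = 1930/7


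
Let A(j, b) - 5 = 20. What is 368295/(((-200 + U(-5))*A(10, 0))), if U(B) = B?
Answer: -73659/1025 ≈ -71.862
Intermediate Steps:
A(j, b) = 25 (A(j, b) = 5 + 20 = 25)
368295/(((-200 + U(-5))*A(10, 0))) = 368295/(((-200 - 5)*25)) = 368295/((-205*25)) = 368295/(-5125) = 368295*(-1/5125) = -73659/1025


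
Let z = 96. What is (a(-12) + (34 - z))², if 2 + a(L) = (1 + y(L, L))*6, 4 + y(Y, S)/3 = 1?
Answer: 12544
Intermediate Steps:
y(Y, S) = -9 (y(Y, S) = -12 + 3*1 = -12 + 3 = -9)
a(L) = -50 (a(L) = -2 + (1 - 9)*6 = -2 - 8*6 = -2 - 48 = -50)
(a(-12) + (34 - z))² = (-50 + (34 - 1*96))² = (-50 + (34 - 96))² = (-50 - 62)² = (-112)² = 12544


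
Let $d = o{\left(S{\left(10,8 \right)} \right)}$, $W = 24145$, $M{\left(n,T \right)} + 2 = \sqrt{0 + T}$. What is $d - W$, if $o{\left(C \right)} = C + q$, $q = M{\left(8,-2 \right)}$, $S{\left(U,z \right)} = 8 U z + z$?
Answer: $-23499 + i \sqrt{2} \approx -23499.0 + 1.4142 i$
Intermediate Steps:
$M{\left(n,T \right)} = -2 + \sqrt{T}$ ($M{\left(n,T \right)} = -2 + \sqrt{0 + T} = -2 + \sqrt{T}$)
$S{\left(U,z \right)} = z + 8 U z$ ($S{\left(U,z \right)} = 8 U z + z = z + 8 U z$)
$q = -2 + i \sqrt{2}$ ($q = -2 + \sqrt{-2} = -2 + i \sqrt{2} \approx -2.0 + 1.4142 i$)
$o{\left(C \right)} = -2 + C + i \sqrt{2}$ ($o{\left(C \right)} = C - \left(2 - i \sqrt{2}\right) = -2 + C + i \sqrt{2}$)
$d = 646 + i \sqrt{2}$ ($d = -2 + 8 \left(1 + 8 \cdot 10\right) + i \sqrt{2} = -2 + 8 \left(1 + 80\right) + i \sqrt{2} = -2 + 8 \cdot 81 + i \sqrt{2} = -2 + 648 + i \sqrt{2} = 646 + i \sqrt{2} \approx 646.0 + 1.4142 i$)
$d - W = \left(646 + i \sqrt{2}\right) - 24145 = -23499 + i \sqrt{2}$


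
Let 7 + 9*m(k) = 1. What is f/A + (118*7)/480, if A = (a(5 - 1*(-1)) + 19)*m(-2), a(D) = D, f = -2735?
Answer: 39797/240 ≈ 165.82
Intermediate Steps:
m(k) = -⅔ (m(k) = -7/9 + (⅑)*1 = -7/9 + ⅑ = -⅔)
A = -50/3 (A = ((5 - 1*(-1)) + 19)*(-⅔) = ((5 + 1) + 19)*(-⅔) = (6 + 19)*(-⅔) = 25*(-⅔) = -50/3 ≈ -16.667)
f/A + (118*7)/480 = -2735/(-50/3) + (118*7)/480 = -2735*(-3/50) + 826*(1/480) = 1641/10 + 413/240 = 39797/240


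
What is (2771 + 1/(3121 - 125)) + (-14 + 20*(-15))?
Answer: 7361173/2996 ≈ 2457.0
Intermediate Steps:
(2771 + 1/(3121 - 125)) + (-14 + 20*(-15)) = (2771 + 1/2996) + (-14 - 300) = (2771 + 1/2996) - 314 = 8301917/2996 - 314 = 7361173/2996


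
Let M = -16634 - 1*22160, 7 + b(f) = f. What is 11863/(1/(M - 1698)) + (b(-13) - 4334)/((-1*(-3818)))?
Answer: -917000743941/1909 ≈ -4.8036e+8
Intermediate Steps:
b(f) = -7 + f
M = -38794 (M = -16634 - 22160 = -38794)
11863/(1/(M - 1698)) + (b(-13) - 4334)/((-1*(-3818))) = 11863/(1/(-38794 - 1698)) + ((-7 - 13) - 4334)/((-1*(-3818))) = 11863/(1/(-40492)) + (-20 - 4334)/3818 = 11863/(-1/40492) - 4354*1/3818 = 11863*(-40492) - 2177/1909 = -480356596 - 2177/1909 = -917000743941/1909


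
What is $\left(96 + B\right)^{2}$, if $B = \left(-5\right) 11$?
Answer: $1681$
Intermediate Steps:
$B = -55$
$\left(96 + B\right)^{2} = \left(96 - 55\right)^{2} = 41^{2} = 1681$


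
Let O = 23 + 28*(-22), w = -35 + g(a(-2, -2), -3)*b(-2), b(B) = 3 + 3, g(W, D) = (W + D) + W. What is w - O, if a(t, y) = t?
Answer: 516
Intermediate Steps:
g(W, D) = D + 2*W (g(W, D) = (D + W) + W = D + 2*W)
b(B) = 6
w = -77 (w = -35 + (-3 + 2*(-2))*6 = -35 + (-3 - 4)*6 = -35 - 7*6 = -35 - 42 = -77)
O = -593 (O = 23 - 616 = -593)
w - O = -77 - 1*(-593) = -77 + 593 = 516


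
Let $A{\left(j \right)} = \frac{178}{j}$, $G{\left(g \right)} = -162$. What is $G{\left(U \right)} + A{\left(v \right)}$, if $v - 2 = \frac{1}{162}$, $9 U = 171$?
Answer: $- \frac{23814}{325} \approx -73.274$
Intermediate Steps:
$U = 19$ ($U = \frac{1}{9} \cdot 171 = 19$)
$v = \frac{325}{162}$ ($v = 2 + \frac{1}{162} = \frac{325}{162} \approx 2.0062$)
$G{\left(U \right)} + A{\left(v \right)} = -162 + \frac{178}{\frac{325}{162}} = -162 + 178 \cdot \frac{162}{325} = -162 + \frac{28836}{325} = - \frac{23814}{325}$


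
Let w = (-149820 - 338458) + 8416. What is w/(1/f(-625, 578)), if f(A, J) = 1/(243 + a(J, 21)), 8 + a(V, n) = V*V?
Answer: -479862/334319 ≈ -1.4353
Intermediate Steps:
a(V, n) = -8 + V**2 (a(V, n) = -8 + V*V = -8 + V**2)
w = -479862 (w = -488278 + 8416 = -479862)
f(A, J) = 1/(235 + J**2) (f(A, J) = 1/(243 + (-8 + J**2)) = 1/(235 + J**2))
w/(1/f(-625, 578)) = -479862/(235 + 578**2) = -479862/(235 + 334084) = -479862/334319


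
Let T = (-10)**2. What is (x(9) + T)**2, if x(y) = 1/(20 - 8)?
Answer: 1442401/144 ≈ 10017.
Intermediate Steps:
x(y) = 1/12
T = 100
(x(9) + T)**2 = (1/12 + 100)**2 = (1201/12)**2 = 1442401/144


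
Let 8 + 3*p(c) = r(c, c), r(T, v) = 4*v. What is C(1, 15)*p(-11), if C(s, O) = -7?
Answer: 364/3 ≈ 121.33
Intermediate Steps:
p(c) = -8/3 + 4*c/3 (p(c) = -8/3 + (4*c)/3 = -8/3 + 4*c/3)
C(1, 15)*p(-11) = -7*(-8/3 + (4/3)*(-11)) = -7*(-8/3 - 44/3) = -7*(-52/3) = 364/3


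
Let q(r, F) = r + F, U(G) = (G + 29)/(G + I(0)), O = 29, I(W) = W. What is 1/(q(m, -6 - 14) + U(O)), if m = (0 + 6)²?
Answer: 1/18 ≈ 0.055556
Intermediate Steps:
U(G) = (29 + G)/G (U(G) = (G + 29)/(G + 0) = (29 + G)/G)
m = 36 (m = 6² = 36)
q(r, F) = F + r
1/(q(m, -6 - 14) + U(O)) = 1/(((-6 - 14) + 36) + (29 + 29)/29) = 1/((-20 + 36) + (1/29)*58) = 1/(16 + 2) = 1/18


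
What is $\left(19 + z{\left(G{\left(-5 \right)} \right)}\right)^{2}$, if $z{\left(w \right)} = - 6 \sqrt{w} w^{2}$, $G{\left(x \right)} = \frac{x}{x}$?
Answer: $169$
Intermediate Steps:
$G{\left(x \right)} = 1$
$z{\left(w \right)} = - 6 w^{\frac{5}{2}}$
$\left(19 + z{\left(G{\left(-5 \right)} \right)}\right)^{2} = \left(19 - 6 \cdot 1^{\frac{5}{2}}\right)^{2} = \left(19 - 6\right)^{2} = 13^{2} = 169$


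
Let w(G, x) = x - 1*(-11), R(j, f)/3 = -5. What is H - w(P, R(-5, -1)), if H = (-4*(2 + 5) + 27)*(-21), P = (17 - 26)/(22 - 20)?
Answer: 25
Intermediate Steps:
P = -9/2 ≈ -4.5000
R(j, f) = -15 (R(j, f) = 3*(-5) = -15)
w(G, x) = 11 + x (w(G, x) = x + 11 = 11 + x)
H = 21 (H = (-4*7 + 27)*(-21) = (-28 + 27)*(-21) = -1*(-21) = 21)
H - w(P, R(-5, -1)) = 21 - (11 - 15) = 21 - 1*(-4) = 21 + 4 = 25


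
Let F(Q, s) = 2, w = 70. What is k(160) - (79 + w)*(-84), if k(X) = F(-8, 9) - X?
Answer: 12358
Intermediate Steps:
k(X) = 2 - X
k(160) - (79 + w)*(-84) = (2 - 1*160) - (79 + 70)*(-84) = (2 - 160) - 149*(-84) = -158 - 1*(-12516) = -158 + 12516 = 12358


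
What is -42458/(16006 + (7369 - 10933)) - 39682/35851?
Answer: -1007942601/223029071 ≈ -4.5193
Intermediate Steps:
-42458/(16006 + (7369 - 10933)) - 39682/35851 = -42458/(16006 - 3564) - 39682*1/35851 = -42458/12442 - 39682/35851 = -42458*1/12442 - 39682/35851 = -21229/6221 - 39682/35851 = -1007942601/223029071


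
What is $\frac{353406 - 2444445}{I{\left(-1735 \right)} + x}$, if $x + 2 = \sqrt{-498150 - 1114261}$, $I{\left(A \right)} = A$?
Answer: $\frac{3632134743}{4629580} + \frac{2091039 i \sqrt{1612411}}{4629580} \approx 784.55 + 573.53 i$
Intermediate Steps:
$x = -2 + i \sqrt{1612411}$ ($x = -2 + \sqrt{-498150 - 1114261} = -2 + \sqrt{-1612411} = -2 + i \sqrt{1612411} \approx -2.0 + 1269.8 i$)
$\frac{353406 - 2444445}{I{\left(-1735 \right)} + x} = \frac{353406 - 2444445}{-1735 - \left(2 - i \sqrt{1612411}\right)} = - \frac{2091039}{-1737 + i \sqrt{1612411}}$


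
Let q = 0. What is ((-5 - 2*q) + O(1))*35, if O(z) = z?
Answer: -140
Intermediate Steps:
((-5 - 2*q) + O(1))*35 = ((-5 - 2*0) + 1)*35 = ((-5 + 0) + 1)*35 = (-5 + 1)*35 = -4*35 = -140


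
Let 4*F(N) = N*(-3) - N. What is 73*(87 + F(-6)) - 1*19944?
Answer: -13155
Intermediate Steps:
F(N) = -N (F(N) = (N*(-3) - N)/4 = (-3*N - N)/4 = (-4*N)/4 = -N)
73*(87 + F(-6)) - 1*19944 = 73*(87 - 1*(-6)) - 1*19944 = 73*(87 + 6) - 19944 = 73*93 - 19944 = 6789 - 19944 = -13155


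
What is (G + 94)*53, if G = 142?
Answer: 12508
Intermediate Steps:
(G + 94)*53 = (142 + 94)*53 = 236*53 = 12508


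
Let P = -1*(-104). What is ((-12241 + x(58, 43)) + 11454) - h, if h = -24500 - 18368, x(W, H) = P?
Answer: 42185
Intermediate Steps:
P = 104
x(W, H) = 104
h = -42868
((-12241 + x(58, 43)) + 11454) - h = ((-12241 + 104) + 11454) - 1*(-42868) = (-12137 + 11454) + 42868 = -683 + 42868 = 42185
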